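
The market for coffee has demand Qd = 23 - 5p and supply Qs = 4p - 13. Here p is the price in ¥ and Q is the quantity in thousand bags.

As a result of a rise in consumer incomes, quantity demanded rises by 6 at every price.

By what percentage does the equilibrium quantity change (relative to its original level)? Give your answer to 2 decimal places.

+88.89

Original equilibrium: 23 - 5p = 4p - 13 gives 36 = 9p, so p = 4 and Q = 3.
After the shift, demand is Qd = 29 - 5p and supply is Qs = 4p - 13.
Equate the new curves: 29 - 5p = 4p - 13, giving 42 = 9p, p = 14/3 ≈ 4.6667, Q = 17/3 ≈ 5.6667.
%ΔQ = (5.6667 − 3) / 3 × 100 = +88.89%.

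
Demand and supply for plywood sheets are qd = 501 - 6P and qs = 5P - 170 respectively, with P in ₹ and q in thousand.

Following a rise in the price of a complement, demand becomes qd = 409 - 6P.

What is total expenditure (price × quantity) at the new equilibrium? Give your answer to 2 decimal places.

Before the shock: 501 - 6P = 5P - 170 ⇒ 671 = 11P ⇒ P = 61, q = 135.
The new curves are qd = 409 - 6P (demand) and qs = 5P - 170 (supply).
Clearing the new market: 409 - 6P = 5P - 170, so P = 579/11 ≈ 52.6364 and q = 1025/11 ≈ 93.1818.
New expenditure = 52.6364 × 93.1818 = 4904.75.

4904.75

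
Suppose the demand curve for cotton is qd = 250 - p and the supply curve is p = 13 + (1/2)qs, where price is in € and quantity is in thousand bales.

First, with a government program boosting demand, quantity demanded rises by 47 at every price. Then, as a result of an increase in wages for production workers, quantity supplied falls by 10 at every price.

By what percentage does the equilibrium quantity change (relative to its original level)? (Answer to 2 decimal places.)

Original equilibrium: 250 - p = 2p - 26 gives 276 = 3p, so p = 92 and q = 158.
After the shift, demand is qd = 297 - p and supply is qs = 2p - 36.
Setting them equal: 297 - p = 2p - 36 → 333 = 3p, so p = 111 and q = 186.
%Δq = (186 − 158) / 158 × 100 = +17.72%.

+17.72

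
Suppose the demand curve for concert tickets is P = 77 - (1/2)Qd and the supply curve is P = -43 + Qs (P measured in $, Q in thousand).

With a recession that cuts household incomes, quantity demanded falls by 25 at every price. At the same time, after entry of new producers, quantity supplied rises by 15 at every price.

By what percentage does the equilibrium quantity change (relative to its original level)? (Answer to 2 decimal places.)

Before the shock: 154 - 2P = P + 43 ⇒ 111 = 3P ⇒ P = 37, Q = 80.
After the shift, demand is Qd = 129 - 2P and supply is Qs = P + 58.
Equate the new curves: 129 - 2P = P + 58, giving 71 = 3P, P = 71/3 ≈ 23.6667, Q = 245/3 ≈ 81.6667.
%ΔQ = (81.6667 − 80) / 80 × 100 = +2.08%.

+2.08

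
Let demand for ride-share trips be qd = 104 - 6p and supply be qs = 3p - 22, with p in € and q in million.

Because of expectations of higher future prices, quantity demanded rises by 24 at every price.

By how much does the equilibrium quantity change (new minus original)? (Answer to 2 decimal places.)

Solve the original market: 104 - 6p = 3p - 22, hence p = 14 and q = 20.
With the change applied: demand qd = 128 - 6p, supply qs = 3p - 22.
Clearing the new market: 128 - 6p = 3p - 22, so p = 50/3 ≈ 16.6667 and q = 28.
Δq = 28 − 20 = +8.00.

+8.00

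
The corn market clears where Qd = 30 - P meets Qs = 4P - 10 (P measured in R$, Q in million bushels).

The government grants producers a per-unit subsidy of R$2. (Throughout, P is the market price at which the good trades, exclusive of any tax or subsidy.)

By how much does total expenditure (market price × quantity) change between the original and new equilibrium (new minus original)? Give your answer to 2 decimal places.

Initially, 30 - P = 4P - 10, so 40 = 5P and P = 8, Q = 22.
Since sellers receive the price plus the subsidy, the effective supply curve becomes Qs = 4P - 2.
Setting them equal: 30 - P = 4P - 2 → 32 = 5P, so P = 6.4 and Q = 23.6.
Expenditure moves from 8×22 = 176 to 6.4×23.6 = 151.04; change = -24.96.

-24.96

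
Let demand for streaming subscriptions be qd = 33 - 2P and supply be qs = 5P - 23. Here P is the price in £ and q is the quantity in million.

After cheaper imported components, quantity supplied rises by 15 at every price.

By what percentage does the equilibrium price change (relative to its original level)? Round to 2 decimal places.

-26.79

Solve the original market: 33 - 2P = 5P - 23, hence P = 8 and q = 17.
With the change applied: demand qd = 33 - 2P, supply qs = 5P - 8.
New equilibrium: 33 - 2P = 5P - 8 ⇒ 41 = 7P ⇒ P = 41/7 ≈ 5.8571, q = 149/7 ≈ 21.2857.
%ΔP = (5.8571 − 8) / 8 × 100 = -26.79%.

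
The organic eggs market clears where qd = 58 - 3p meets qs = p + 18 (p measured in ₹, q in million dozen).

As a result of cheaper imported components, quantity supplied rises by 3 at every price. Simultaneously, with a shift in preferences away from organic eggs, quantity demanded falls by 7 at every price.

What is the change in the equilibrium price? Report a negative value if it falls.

Original equilibrium: 58 - 3p = p + 18 gives 40 = 4p, so p = 10 and q = 28.
The new curves are qd = 51 - 3p (demand) and qs = p + 21 (supply).
New equilibrium: 51 - 3p = p + 21 ⇒ 30 = 4p ⇒ p = 7.5, q = 28.5.
Δp = 7.5 − 10 = -2.5.

-2.5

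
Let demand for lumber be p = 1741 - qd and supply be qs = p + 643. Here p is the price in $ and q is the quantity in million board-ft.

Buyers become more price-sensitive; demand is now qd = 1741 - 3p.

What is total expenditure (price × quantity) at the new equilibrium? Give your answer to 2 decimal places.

Solve the original market: 1741 - p = p + 643, hence p = 549 and q = 1192.
With the change applied: demand qd = 1741 - 3p, supply qs = p + 643.
Equate the new curves: 1741 - 3p = p + 643, giving 1098 = 4p, p = 274.5, q = 917.5.
New expenditure = 274.5 × 917.5 = 251853.75.

251853.75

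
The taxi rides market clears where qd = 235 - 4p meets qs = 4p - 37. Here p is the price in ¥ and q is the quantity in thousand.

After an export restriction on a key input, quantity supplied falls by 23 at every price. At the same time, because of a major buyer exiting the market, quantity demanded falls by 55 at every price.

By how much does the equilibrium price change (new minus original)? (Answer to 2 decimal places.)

-4.00

Original equilibrium: 235 - 4p = 4p - 37 gives 272 = 8p, so p = 34 and q = 99.
The shock moves the curves to qd = 180 - 4p and qs = 4p - 60.
Equate the new curves: 180 - 4p = 4p - 60, giving 240 = 8p, p = 30, q = 60.
Δp = 30 − 34 = -4.00.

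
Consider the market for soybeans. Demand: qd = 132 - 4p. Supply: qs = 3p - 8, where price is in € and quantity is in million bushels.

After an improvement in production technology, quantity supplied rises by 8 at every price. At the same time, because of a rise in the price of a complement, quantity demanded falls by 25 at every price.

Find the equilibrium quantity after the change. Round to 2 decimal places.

45.86

Initially, 132 - 4p = 3p - 8, so 140 = 7p and p = 20, q = 52.
After the shift, demand is qd = 107 - 4p and supply is qs = 3p.
Equate the new curves: 107 - 4p = 3p, giving 107 = 7p, p = 107/7 ≈ 15.2857, q = 321/7 ≈ 45.8571.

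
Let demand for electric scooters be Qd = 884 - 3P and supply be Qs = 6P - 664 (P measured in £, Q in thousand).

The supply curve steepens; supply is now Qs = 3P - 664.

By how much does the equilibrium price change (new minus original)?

+86

Before the shock: 884 - 3P = 6P - 664 ⇒ 1548 = 9P ⇒ P = 172, Q = 368.
The shock moves the curves to Qd = 884 - 3P and Qs = 3P - 664.
Setting them equal: 884 - 3P = 3P - 664 → 1548 = 6P, so P = 258 and Q = 110.
ΔP = 258 − 172 = +86.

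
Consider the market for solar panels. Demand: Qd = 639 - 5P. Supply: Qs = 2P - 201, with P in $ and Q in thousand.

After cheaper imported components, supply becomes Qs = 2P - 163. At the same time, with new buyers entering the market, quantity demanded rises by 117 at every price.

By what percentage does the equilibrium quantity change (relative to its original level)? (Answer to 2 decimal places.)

+155.31

Original equilibrium: 639 - 5P = 2P - 201 gives 840 = 7P, so P = 120 and Q = 39.
With the change applied: demand Qd = 756 - 5P, supply Qs = 2P - 163.
Setting them equal: 756 - 5P = 2P - 163 → 919 = 7P, so P = 919/7 ≈ 131.2857 and Q = 697/7 ≈ 99.5714.
%ΔQ = (99.5714 − 39) / 39 × 100 = +155.31%.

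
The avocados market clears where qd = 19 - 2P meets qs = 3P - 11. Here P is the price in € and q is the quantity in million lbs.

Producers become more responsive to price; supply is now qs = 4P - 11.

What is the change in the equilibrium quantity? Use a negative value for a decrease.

Solve the original market: 19 - 2P = 3P - 11, hence P = 6 and q = 7.
The new curves are qd = 19 - 2P (demand) and qs = 4P - 11 (supply).
Setting them equal: 19 - 2P = 4P - 11 → 30 = 6P, so P = 5 and q = 9.
Δq = 9 − 7 = +2.

+2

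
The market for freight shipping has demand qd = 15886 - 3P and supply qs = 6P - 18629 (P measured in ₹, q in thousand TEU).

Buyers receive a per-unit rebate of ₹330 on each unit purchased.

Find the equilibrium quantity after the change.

5041

Before the shock: 15886 - 3P = 6P - 18629 ⇒ 34515 = 9P ⇒ P = 3835, q = 4381.
Since buyers' out-of-pocket price is the market price minus the rebate, the effective demand curve becomes qd = 16876 - 3P.
Equate the new curves: 16876 - 3P = 6P - 18629, giving 35505 = 9P, P = 3945, q = 5041.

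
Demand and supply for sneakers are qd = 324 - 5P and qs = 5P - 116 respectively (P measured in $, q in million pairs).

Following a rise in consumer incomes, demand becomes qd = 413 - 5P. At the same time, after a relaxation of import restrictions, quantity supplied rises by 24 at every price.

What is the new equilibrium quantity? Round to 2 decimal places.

Original equilibrium: 324 - 5P = 5P - 116 gives 440 = 10P, so P = 44 and q = 104.
With the change applied: demand qd = 413 - 5P, supply qs = 5P - 92.
New equilibrium: 413 - 5P = 5P - 92 ⇒ 505 = 10P ⇒ P = 50.5, q = 160.5.

160.50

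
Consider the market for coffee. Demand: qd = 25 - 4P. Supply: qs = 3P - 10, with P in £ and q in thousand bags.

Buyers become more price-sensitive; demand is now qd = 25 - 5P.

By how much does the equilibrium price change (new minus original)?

-0.625

Initially, 25 - 4P = 3P - 10, so 35 = 7P and P = 5, q = 5.
With the change applied: demand qd = 25 - 5P, supply qs = 3P - 10.
Equate the new curves: 25 - 5P = 3P - 10, giving 35 = 8P, P = 4.375, q = 3.125.
ΔP = 4.375 − 5 = -0.625.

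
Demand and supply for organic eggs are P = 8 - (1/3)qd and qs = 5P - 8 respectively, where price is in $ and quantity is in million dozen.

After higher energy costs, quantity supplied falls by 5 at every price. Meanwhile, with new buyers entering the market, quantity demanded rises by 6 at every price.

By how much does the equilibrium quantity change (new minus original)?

+1.875

Original equilibrium: 24 - 3P = 5P - 8 gives 32 = 8P, so P = 4 and q = 12.
The shock moves the curves to qd = 30 - 3P and qs = 5P - 13.
Equate the new curves: 30 - 3P = 5P - 13, giving 43 = 8P, P = 5.375, q = 13.875.
Δq = 13.875 − 12 = +1.875.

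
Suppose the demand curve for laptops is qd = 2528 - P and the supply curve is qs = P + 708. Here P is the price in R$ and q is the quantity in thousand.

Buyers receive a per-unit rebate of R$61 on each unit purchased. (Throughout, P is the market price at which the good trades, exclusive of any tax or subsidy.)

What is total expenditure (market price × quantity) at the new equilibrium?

1550414.25

Initially, 2528 - P = P + 708, so 1820 = 2P and P = 910, q = 1618.
Since buyers' out-of-pocket price is the market price minus the rebate, the effective demand curve becomes qd = 2589 - P.
New equilibrium: 2589 - P = P + 708 ⇒ 1881 = 2P ⇒ P = 940.5, q = 1648.5.
New expenditure = 940.5 × 1648.5 = 1550414.25.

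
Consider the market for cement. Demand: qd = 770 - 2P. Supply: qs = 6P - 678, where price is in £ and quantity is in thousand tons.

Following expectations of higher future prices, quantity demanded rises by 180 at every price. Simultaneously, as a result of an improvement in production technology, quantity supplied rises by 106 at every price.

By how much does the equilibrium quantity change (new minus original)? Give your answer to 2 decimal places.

+161.50

Solve the original market: 770 - 2P = 6P - 678, hence P = 181 and q = 408.
The shock moves the curves to qd = 950 - 2P and qs = 6P - 572.
New equilibrium: 950 - 2P = 6P - 572 ⇒ 1522 = 8P ⇒ P = 190.25, q = 569.5.
Δq = 569.5 − 408 = +161.50.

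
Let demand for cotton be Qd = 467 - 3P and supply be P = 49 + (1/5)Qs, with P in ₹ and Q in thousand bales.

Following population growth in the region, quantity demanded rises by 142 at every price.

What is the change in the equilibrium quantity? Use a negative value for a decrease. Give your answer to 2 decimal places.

+88.75

Before the shock: 467 - 3P = 5P - 245 ⇒ 712 = 8P ⇒ P = 89, Q = 200.
After the shift, demand is Qd = 609 - 3P and supply is Qs = 5P - 245.
Clearing the new market: 609 - 3P = 5P - 245, so P = 106.75 and Q = 288.75.
ΔQ = 288.75 − 200 = +88.75.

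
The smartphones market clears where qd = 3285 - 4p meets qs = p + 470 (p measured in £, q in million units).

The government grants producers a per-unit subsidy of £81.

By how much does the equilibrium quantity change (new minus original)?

+64.8

Original equilibrium: 3285 - 4p = p + 470 gives 2815 = 5p, so p = 563 and q = 1033.
Since sellers receive the price plus the subsidy, the effective supply curve becomes qs = p + 551.
Setting them equal: 3285 - 4p = p + 551 → 2734 = 5p, so p = 546.8 and q = 1097.8.
Δq = 1097.8 − 1033 = +64.8.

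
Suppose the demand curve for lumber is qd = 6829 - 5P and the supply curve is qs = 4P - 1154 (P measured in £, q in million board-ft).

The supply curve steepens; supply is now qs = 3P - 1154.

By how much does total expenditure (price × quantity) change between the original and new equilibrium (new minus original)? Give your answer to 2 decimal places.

Before the shock: 6829 - 5P = 4P - 1154 ⇒ 7983 = 9P ⇒ P = 887, q = 2394.
The shock moves the curves to qd = 6829 - 5P and qs = 3P - 1154.
Clearing the new market: 6829 - 5P = 3P - 1154, so P = 997.875 and q = 1839.625.
Expenditure moves from 887×2394 = 2123478 to 997.875×1839.625 = 1835715.796875; change = -287762.20.

-287762.20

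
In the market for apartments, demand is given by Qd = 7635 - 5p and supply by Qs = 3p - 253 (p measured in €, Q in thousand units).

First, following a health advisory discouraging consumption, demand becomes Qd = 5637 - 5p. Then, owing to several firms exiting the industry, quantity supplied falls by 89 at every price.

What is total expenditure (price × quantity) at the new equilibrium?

Original equilibrium: 7635 - 5p = 3p - 253 gives 7888 = 8p, so p = 986 and Q = 2705.
With the change applied: demand Qd = 5637 - 5p, supply Qs = 3p - 342.
Clearing the new market: 5637 - 5p = 3p - 342, so p = 747.375 and Q = 1900.125.
New expenditure = 747.375 × 1900.125 = 1420105.921875.

1420105.921875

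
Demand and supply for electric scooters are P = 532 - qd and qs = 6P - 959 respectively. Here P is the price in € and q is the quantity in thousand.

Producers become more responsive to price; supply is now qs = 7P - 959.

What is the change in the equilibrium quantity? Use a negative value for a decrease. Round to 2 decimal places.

+26.63

Solve the original market: 532 - P = 6P - 959, hence P = 213 and q = 319.
The shock moves the curves to qd = 532 - P and qs = 7P - 959.
New equilibrium: 532 - P = 7P - 959 ⇒ 1491 = 8P ⇒ P = 186.375, q = 345.625.
Δq = 345.625 − 319 = +26.63.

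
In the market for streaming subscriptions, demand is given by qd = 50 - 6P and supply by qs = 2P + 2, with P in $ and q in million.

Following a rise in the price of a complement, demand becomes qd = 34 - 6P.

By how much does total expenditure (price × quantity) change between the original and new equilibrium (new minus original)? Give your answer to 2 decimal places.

-44.00

Initially, 50 - 6P = 2P + 2, so 48 = 8P and P = 6, q = 14.
After the shift, demand is qd = 34 - 6P and supply is qs = 2P + 2.
Equate the new curves: 34 - 6P = 2P + 2, giving 32 = 8P, P = 4, q = 10.
Expenditure moves from 6×14 = 84 to 4×10 = 40; change = -44.00.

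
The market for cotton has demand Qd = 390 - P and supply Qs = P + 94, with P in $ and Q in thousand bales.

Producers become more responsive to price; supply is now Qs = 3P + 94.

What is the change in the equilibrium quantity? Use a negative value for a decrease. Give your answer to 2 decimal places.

Before the shock: 390 - P = P + 94 ⇒ 296 = 2P ⇒ P = 148, Q = 242.
After the shift, demand is Qd = 390 - P and supply is Qs = 3P + 94.
New equilibrium: 390 - P = 3P + 94 ⇒ 296 = 4P ⇒ P = 74, Q = 316.
ΔQ = 316 − 242 = +74.00.

+74.00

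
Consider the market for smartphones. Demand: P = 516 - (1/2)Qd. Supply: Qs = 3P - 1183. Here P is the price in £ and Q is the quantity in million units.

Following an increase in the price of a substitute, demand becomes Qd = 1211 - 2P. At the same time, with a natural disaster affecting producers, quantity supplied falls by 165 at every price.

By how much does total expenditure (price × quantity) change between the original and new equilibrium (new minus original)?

Solve the original market: 1032 - 2P = 3P - 1183, hence P = 443 and Q = 146.
After the shift, demand is Qd = 1211 - 2P and supply is Qs = 3P - 1348.
New equilibrium: 1211 - 2P = 3P - 1348 ⇒ 2559 = 5P ⇒ P = 511.8, Q = 187.4.
Expenditure moves from 443×146 = 64678 to 511.8×187.4 = 95911.32; change = +31233.32.

+31233.32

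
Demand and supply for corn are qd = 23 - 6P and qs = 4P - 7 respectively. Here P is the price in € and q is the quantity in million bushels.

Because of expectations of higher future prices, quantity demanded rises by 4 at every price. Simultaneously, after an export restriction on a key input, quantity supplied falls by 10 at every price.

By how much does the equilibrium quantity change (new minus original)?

-4.4

Solve the original market: 23 - 6P = 4P - 7, hence P = 3 and q = 5.
The new curves are qd = 27 - 6P (demand) and qs = 4P - 17 (supply).
Clearing the new market: 27 - 6P = 4P - 17, so P = 4.4 and q = 0.6.
Δq = 0.6 − 5 = -4.4.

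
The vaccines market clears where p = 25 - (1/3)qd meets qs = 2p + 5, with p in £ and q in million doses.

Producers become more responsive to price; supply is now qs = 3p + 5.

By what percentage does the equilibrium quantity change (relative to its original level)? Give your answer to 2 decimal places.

+21.21

Before the shock: 75 - 3p = 2p + 5 ⇒ 70 = 5p ⇒ p = 14, q = 33.
After the shift, demand is qd = 75 - 3p and supply is qs = 3p + 5.
Equate the new curves: 75 - 3p = 3p + 5, giving 70 = 6p, p = 35/3 ≈ 11.6667, q = 40.
%Δq = (40 − 33) / 33 × 100 = +21.21%.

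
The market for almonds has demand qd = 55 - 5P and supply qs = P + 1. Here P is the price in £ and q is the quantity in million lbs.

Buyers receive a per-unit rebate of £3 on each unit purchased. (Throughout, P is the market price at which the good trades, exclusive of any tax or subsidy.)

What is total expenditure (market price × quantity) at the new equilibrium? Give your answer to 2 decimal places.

143.75

Before the shock: 55 - 5P = P + 1 ⇒ 54 = 6P ⇒ P = 9, q = 10.
Since buyers' out-of-pocket price is the market price minus the rebate, the effective demand curve becomes qd = 70 - 5P.
Equate the new curves: 70 - 5P = P + 1, giving 69 = 6P, P = 11.5, q = 12.5.
New expenditure = 11.5 × 12.5 = 143.75.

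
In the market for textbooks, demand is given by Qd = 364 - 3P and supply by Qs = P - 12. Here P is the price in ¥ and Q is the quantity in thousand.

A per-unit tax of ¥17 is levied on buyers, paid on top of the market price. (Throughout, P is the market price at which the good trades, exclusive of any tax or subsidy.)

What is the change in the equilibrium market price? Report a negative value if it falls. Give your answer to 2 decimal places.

-12.75

Initially, 364 - 3P = P - 12, so 376 = 4P and P = 94, Q = 82.
Since buyers pay the price plus the tax, the effective demand curve becomes Qd = 313 - 3P.
Equate the new curves: 313 - 3P = P - 12, giving 325 = 4P, P = 81.25, Q = 69.25.
ΔP = 81.25 − 94 = -12.75.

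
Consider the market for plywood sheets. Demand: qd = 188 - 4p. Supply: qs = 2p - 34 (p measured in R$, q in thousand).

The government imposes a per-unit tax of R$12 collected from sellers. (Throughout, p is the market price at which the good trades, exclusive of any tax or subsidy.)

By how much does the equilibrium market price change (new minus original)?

+4

Before the shock: 188 - 4p = 2p - 34 ⇒ 222 = 6p ⇒ p = 37, q = 40.
Since sellers keep the price net of the tax, the effective supply curve becomes qs = 2p - 58.
Equate the new curves: 188 - 4p = 2p - 58, giving 246 = 6p, p = 41, q = 24.
Δp = 41 − 37 = +4.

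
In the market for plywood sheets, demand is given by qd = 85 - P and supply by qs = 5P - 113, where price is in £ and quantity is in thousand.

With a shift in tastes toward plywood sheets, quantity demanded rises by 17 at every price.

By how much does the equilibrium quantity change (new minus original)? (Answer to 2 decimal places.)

+14.17

Solve the original market: 85 - P = 5P - 113, hence P = 33 and q = 52.
The new curves are qd = 102 - P (demand) and qs = 5P - 113 (supply).
Equate the new curves: 102 - P = 5P - 113, giving 215 = 6P, P = 215/6 ≈ 35.8333, q = 397/6 ≈ 66.1667.
Δq = 66.1667 − 52 = +14.17.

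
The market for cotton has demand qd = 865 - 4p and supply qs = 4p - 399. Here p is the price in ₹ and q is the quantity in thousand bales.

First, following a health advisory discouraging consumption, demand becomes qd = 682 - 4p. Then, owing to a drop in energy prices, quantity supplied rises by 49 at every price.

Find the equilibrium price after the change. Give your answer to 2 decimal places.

129.00

Solve the original market: 865 - 4p = 4p - 399, hence p = 158 and q = 233.
The new curves are qd = 682 - 4p (demand) and qs = 4p - 350 (supply).
New equilibrium: 682 - 4p = 4p - 350 ⇒ 1032 = 8p ⇒ p = 129, q = 166.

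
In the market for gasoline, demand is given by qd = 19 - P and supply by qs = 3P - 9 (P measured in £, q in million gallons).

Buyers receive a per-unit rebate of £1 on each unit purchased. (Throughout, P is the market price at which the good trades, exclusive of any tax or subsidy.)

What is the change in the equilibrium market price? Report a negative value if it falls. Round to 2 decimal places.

Solve the original market: 19 - P = 3P - 9, hence P = 7 and q = 12.
Since buyers' out-of-pocket price is the market price minus the rebate, the effective demand curve becomes qd = 20 - P.
Equate the new curves: 20 - P = 3P - 9, giving 29 = 4P, P = 7.25, q = 12.75.
ΔP = 7.25 − 7 = +0.25.

+0.25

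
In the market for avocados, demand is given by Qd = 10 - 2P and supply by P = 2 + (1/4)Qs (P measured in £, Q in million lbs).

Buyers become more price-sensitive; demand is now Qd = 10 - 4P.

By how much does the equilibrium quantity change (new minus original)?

Original equilibrium: 10 - 2P = 4P - 8 gives 18 = 6P, so P = 3 and Q = 4.
After the shift, demand is Qd = 10 - 4P and supply is Qs = 4P - 8.
Clearing the new market: 10 - 4P = 4P - 8, so P = 2.25 and Q = 1.
ΔQ = 1 − 4 = -3.

-3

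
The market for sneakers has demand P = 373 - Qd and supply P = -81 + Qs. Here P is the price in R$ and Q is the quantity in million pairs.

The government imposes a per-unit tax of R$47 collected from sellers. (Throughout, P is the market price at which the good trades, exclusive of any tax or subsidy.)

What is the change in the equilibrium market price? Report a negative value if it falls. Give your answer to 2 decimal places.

Solve the original market: 373 - P = P + 81, hence P = 146 and Q = 227.
Since sellers keep the price net of the tax, the effective supply curve becomes Qs = P + 34.
Equate the new curves: 373 - P = P + 34, giving 339 = 2P, P = 169.5, Q = 203.5.
ΔP = 169.5 − 146 = +23.50.

+23.50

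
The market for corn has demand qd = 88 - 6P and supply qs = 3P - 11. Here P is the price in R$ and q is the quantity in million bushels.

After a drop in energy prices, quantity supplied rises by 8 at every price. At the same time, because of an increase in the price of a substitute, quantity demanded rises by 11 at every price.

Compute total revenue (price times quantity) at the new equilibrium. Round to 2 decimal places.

351.33

Initially, 88 - 6P = 3P - 11, so 99 = 9P and P = 11, q = 22.
With the change applied: demand qd = 99 - 6P, supply qs = 3P - 3.
Equate the new curves: 99 - 6P = 3P - 3, giving 102 = 9P, P = 34/3 ≈ 11.3333, q = 31.
New expenditure = 11.3333 × 31 = 351.33.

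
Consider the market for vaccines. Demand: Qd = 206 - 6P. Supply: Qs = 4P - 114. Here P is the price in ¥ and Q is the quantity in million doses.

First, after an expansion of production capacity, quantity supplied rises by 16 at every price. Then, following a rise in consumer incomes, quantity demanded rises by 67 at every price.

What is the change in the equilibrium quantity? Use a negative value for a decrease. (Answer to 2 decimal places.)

Original equilibrium: 206 - 6P = 4P - 114 gives 320 = 10P, so P = 32 and Q = 14.
The new curves are Qd = 273 - 6P (demand) and Qs = 4P - 98 (supply).
New equilibrium: 273 - 6P = 4P - 98 ⇒ 371 = 10P ⇒ P = 37.1, Q = 50.4.
ΔQ = 50.4 − 14 = +36.40.

+36.40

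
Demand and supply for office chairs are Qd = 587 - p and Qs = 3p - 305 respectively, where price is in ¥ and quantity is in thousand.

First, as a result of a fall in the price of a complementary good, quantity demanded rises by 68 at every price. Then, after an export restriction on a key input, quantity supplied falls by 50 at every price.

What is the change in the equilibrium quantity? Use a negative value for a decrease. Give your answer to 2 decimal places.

Original equilibrium: 587 - p = 3p - 305 gives 892 = 4p, so p = 223 and Q = 364.
The new curves are Qd = 655 - p (demand) and Qs = 3p - 355 (supply).
Equate the new curves: 655 - p = 3p - 355, giving 1010 = 4p, p = 252.5, Q = 402.5.
ΔQ = 402.5 − 364 = +38.50.

+38.50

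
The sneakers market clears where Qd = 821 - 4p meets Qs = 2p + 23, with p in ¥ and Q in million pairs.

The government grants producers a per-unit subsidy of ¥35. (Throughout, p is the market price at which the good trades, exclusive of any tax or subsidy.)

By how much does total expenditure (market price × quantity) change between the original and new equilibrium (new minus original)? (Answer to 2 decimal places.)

+2290.56

Solve the original market: 821 - 4p = 2p + 23, hence p = 133 and Q = 289.
Since sellers receive the price plus the subsidy, the effective supply curve becomes Qs = 2p + 93.
Setting them equal: 821 - 4p = 2p + 93 → 728 = 6p, so p = 364/3 ≈ 121.3333 and Q = 1007/3 ≈ 335.6667.
Expenditure moves from 133×289 = 38437 to 121.3333×335.6667 = 40727.5556; change = +2290.56.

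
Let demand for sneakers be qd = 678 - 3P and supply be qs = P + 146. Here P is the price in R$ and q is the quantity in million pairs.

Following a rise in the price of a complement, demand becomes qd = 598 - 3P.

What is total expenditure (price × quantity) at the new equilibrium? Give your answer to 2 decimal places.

Solve the original market: 678 - 3P = P + 146, hence P = 133 and q = 279.
The shock moves the curves to qd = 598 - 3P and qs = P + 146.
New equilibrium: 598 - 3P = P + 146 ⇒ 452 = 4P ⇒ P = 113, q = 259.
New expenditure = 113 × 259 = 29267.00.

29267.00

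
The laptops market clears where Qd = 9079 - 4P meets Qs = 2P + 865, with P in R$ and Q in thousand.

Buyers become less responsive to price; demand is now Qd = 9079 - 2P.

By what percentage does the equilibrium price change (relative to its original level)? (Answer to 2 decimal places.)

Initially, 9079 - 4P = 2P + 865, so 8214 = 6P and P = 1369, Q = 3603.
The new curves are Qd = 9079 - 2P (demand) and Qs = 2P + 865 (supply).
Setting them equal: 9079 - 2P = 2P + 865 → 8214 = 4P, so P = 2053.5 and Q = 4972.
%ΔP = (2053.5 − 1369) / 1369 × 100 = +50.00%.

+50.00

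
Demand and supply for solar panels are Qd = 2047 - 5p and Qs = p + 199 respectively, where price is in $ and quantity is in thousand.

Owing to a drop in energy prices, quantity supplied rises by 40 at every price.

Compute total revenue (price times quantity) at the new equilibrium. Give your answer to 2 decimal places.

162820.44

Original equilibrium: 2047 - 5p = p + 199 gives 1848 = 6p, so p = 308 and Q = 507.
After the shift, demand is Qd = 2047 - 5p and supply is Qs = p + 239.
New equilibrium: 2047 - 5p = p + 239 ⇒ 1808 = 6p ⇒ p = 904/3 ≈ 301.3333, Q = 1621/3 ≈ 540.3333.
New expenditure = 301.3333 × 540.3333 = 162820.44.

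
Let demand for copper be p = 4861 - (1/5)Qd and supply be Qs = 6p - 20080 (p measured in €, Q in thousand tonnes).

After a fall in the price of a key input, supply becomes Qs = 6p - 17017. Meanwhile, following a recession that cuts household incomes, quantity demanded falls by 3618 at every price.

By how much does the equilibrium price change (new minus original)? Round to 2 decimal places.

-607.36

Original equilibrium: 24305 - 5p = 6p - 20080 gives 44385 = 11p, so p = 4035 and Q = 4130.
After the shift, demand is Qd = 20687 - 5p and supply is Qs = 6p - 17017.
New equilibrium: 20687 - 5p = 6p - 17017 ⇒ 37704 = 11p ⇒ p = 37704/11 ≈ 3427.6364, Q = 39037/11 ≈ 3548.8182.
Δp = 3427.6364 − 4035 = -607.36.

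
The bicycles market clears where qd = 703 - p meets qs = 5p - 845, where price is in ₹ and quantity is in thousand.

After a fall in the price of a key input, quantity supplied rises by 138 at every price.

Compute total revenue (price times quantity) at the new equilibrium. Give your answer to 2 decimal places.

109980.00

Initially, 703 - p = 5p - 845, so 1548 = 6p and p = 258, q = 445.
With the change applied: demand qd = 703 - p, supply qs = 5p - 707.
Clearing the new market: 703 - p = 5p - 707, so p = 235 and q = 468.
New expenditure = 235 × 468 = 109980.00.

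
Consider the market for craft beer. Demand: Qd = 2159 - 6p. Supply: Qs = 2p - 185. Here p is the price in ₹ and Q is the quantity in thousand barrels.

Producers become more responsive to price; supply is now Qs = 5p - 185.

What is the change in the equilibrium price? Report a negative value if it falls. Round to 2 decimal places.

-79.91

Solve the original market: 2159 - 6p = 2p - 185, hence p = 293 and Q = 401.
The new curves are Qd = 2159 - 6p (demand) and Qs = 5p - 185 (supply).
Clearing the new market: 2159 - 6p = 5p - 185, so p = 2344/11 ≈ 213.0909 and Q = 9685/11 ≈ 880.4545.
Δp = 213.0909 − 293 = -79.91.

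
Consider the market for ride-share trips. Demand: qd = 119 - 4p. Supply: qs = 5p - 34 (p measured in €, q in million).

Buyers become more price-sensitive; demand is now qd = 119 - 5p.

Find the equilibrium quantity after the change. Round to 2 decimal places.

Original equilibrium: 119 - 4p = 5p - 34 gives 153 = 9p, so p = 17 and q = 51.
With the change applied: demand qd = 119 - 5p, supply qs = 5p - 34.
Setting them equal: 119 - 5p = 5p - 34 → 153 = 10p, so p = 15.3 and q = 42.5.

42.50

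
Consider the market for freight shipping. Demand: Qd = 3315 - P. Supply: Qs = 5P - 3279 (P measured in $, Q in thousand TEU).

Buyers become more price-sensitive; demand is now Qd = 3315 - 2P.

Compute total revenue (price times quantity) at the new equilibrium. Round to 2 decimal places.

Original equilibrium: 3315 - P = 5P - 3279 gives 6594 = 6P, so P = 1099 and Q = 2216.
The new curves are Qd = 3315 - 2P (demand) and Qs = 5P - 3279 (supply).
New equilibrium: 3315 - 2P = 5P - 3279 ⇒ 6594 = 7P ⇒ P = 942, Q = 1431.
New expenditure = 942 × 1431 = 1348002.00.

1348002.00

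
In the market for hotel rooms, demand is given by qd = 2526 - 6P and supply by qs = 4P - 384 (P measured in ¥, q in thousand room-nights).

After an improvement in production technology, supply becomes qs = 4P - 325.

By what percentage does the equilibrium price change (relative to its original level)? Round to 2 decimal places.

Original equilibrium: 2526 - 6P = 4P - 384 gives 2910 = 10P, so P = 291 and q = 780.
With the change applied: demand qd = 2526 - 6P, supply qs = 4P - 325.
New equilibrium: 2526 - 6P = 4P - 325 ⇒ 2851 = 10P ⇒ P = 285.1, q = 815.4.
%ΔP = (285.1 − 291) / 291 × 100 = -2.03%.

-2.03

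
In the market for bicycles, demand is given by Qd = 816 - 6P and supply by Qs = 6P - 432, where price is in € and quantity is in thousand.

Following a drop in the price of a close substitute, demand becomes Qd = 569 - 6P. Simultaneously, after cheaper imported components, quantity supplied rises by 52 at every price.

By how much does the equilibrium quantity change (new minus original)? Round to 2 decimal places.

-97.50

Initially, 816 - 6P = 6P - 432, so 1248 = 12P and P = 104, Q = 192.
The new curves are Qd = 569 - 6P (demand) and Qs = 6P - 380 (supply).
Equate the new curves: 569 - 6P = 6P - 380, giving 949 = 12P, P = 949/12 ≈ 79.0833, Q = 94.5.
ΔQ = 94.5 − 192 = -97.50.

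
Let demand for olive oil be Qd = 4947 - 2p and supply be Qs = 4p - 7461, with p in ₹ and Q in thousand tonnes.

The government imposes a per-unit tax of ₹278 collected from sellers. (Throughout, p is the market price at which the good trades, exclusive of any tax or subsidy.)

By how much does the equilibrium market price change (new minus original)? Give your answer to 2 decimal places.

+185.33

Initially, 4947 - 2p = 4p - 7461, so 12408 = 6p and p = 2068, Q = 811.
Since sellers keep the price net of the tax, the effective supply curve becomes Qs = 4p - 8573.
New equilibrium: 4947 - 2p = 4p - 8573 ⇒ 13520 = 6p ⇒ p = 6760/3 ≈ 2253.3333, Q = 1321/3 ≈ 440.3333.
Δp = 2253.3333 − 2068 = +185.33.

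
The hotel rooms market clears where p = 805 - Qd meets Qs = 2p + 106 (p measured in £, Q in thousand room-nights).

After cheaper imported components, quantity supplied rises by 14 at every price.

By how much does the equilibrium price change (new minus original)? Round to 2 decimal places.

Before the shock: 805 - p = 2p + 106 ⇒ 699 = 3p ⇒ p = 233, Q = 572.
The shock moves the curves to Qd = 805 - p and Qs = 2p + 120.
New equilibrium: 805 - p = 2p + 120 ⇒ 685 = 3p ⇒ p = 685/3 ≈ 228.3333, Q = 1730/3 ≈ 576.6667.
Δp = 228.3333 − 233 = -4.67.

-4.67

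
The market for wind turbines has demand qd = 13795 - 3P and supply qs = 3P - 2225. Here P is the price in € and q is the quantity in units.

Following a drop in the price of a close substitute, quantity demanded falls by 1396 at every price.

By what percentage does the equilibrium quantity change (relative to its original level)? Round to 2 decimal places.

-12.07

Original equilibrium: 13795 - 3P = 3P - 2225 gives 16020 = 6P, so P = 2670 and q = 5785.
The shock moves the curves to qd = 12399 - 3P and qs = 3P - 2225.
Setting them equal: 12399 - 3P = 3P - 2225 → 14624 = 6P, so P = 7312/3 ≈ 2437.3333 and q = 5087.
%Δq = (5087 − 5785) / 5785 × 100 = -12.07%.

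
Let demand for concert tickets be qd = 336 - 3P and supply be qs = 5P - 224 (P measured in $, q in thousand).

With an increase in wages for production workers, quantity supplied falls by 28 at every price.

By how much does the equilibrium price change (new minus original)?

Before the shock: 336 - 3P = 5P - 224 ⇒ 560 = 8P ⇒ P = 70, q = 126.
The shock moves the curves to qd = 336 - 3P and qs = 5P - 252.
New equilibrium: 336 - 3P = 5P - 252 ⇒ 588 = 8P ⇒ P = 73.5, q = 115.5.
ΔP = 73.5 − 70 = +3.5.

+3.5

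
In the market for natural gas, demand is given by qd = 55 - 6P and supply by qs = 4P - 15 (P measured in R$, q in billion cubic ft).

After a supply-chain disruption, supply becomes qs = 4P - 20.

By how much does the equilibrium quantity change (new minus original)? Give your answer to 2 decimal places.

-3.00

Before the shock: 55 - 6P = 4P - 15 ⇒ 70 = 10P ⇒ P = 7, q = 13.
With the change applied: demand qd = 55 - 6P, supply qs = 4P - 20.
Equate the new curves: 55 - 6P = 4P - 20, giving 75 = 10P, P = 7.5, q = 10.
Δq = 10 − 13 = -3.00.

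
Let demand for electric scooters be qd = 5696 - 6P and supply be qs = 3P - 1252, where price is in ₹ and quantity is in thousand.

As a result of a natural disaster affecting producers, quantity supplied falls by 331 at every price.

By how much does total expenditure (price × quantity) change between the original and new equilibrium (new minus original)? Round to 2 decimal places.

Original equilibrium: 5696 - 6P = 3P - 1252 gives 6948 = 9P, so P = 772 and q = 1064.
With the change applied: demand qd = 5696 - 6P, supply qs = 3P - 1583.
Clearing the new market: 5696 - 6P = 3P - 1583, so P = 7279/9 ≈ 808.7778 and q = 2530/3 ≈ 843.3333.
Expenditure moves from 772×1064 = 821408 to 808.7778×843.3333 = 682069.2593; change = -139338.74.

-139338.74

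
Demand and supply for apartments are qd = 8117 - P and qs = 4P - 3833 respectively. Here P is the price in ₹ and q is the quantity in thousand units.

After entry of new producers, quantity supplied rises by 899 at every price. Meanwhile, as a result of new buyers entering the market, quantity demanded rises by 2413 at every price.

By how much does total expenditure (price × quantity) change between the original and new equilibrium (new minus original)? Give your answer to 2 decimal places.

Solve the original market: 8117 - P = 4P - 3833, hence P = 2390 and q = 5727.
The shock moves the curves to qd = 10530 - P and qs = 4P - 2934.
Clearing the new market: 10530 - P = 4P - 2934, so P = 2692.8 and q = 7837.2.
Expenditure moves from 2390×5727 = 13687530 to 2692.8×7837.2 = 21104012.16; change = +7416482.16.

+7416482.16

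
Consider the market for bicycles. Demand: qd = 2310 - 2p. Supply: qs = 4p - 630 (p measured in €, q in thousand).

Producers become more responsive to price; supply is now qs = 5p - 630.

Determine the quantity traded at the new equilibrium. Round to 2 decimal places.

Original equilibrium: 2310 - 2p = 4p - 630 gives 2940 = 6p, so p = 490 and q = 1330.
The shock moves the curves to qd = 2310 - 2p and qs = 5p - 630.
New equilibrium: 2310 - 2p = 5p - 630 ⇒ 2940 = 7p ⇒ p = 420, q = 1470.

1470.00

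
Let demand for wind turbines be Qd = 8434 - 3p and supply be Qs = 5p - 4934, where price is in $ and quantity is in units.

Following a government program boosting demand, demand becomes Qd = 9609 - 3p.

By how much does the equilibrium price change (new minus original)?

Original equilibrium: 8434 - 3p = 5p - 4934 gives 13368 = 8p, so p = 1671 and Q = 3421.
The new curves are Qd = 9609 - 3p (demand) and Qs = 5p - 4934 (supply).
Setting them equal: 9609 - 3p = 5p - 4934 → 14543 = 8p, so p = 1817.875 and Q = 4155.375.
Δp = 1817.875 − 1671 = +146.875.

+146.875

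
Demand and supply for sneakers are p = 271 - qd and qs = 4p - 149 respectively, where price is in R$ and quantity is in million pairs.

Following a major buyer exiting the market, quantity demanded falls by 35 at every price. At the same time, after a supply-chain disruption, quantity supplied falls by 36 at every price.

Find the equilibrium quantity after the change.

Before the shock: 271 - p = 4p - 149 ⇒ 420 = 5p ⇒ p = 84, q = 187.
With the change applied: demand qd = 236 - p, supply qs = 4p - 185.
New equilibrium: 236 - p = 4p - 185 ⇒ 421 = 5p ⇒ p = 84.2, q = 151.8.

151.8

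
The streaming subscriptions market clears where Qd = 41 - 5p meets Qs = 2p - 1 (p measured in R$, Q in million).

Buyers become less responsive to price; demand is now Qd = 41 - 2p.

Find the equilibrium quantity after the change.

20

Before the shock: 41 - 5p = 2p - 1 ⇒ 42 = 7p ⇒ p = 6, Q = 11.
The new curves are Qd = 41 - 2p (demand) and Qs = 2p - 1 (supply).
Clearing the new market: 41 - 2p = 2p - 1, so p = 10.5 and Q = 20.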